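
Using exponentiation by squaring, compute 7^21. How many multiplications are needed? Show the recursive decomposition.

Computing 7^21 by squaring (build up from 7^1; each line after the first costs one multiplication):

7^1 = 7
7^2 = (7^1)^2 = 7^2 = 49
7^4 = (7^2)^2 = 49^2 = 2401
7^5 = 7 * 7^4 = 7 * 2401 = 16807
7^10 = (7^5)^2 = 16807^2 = 282475249
7^20 = (7^10)^2 = 282475249^2 = 79792266297612001
7^21 = 7 * 7^20 = 7 * 79792266297612001 = 558545864083284007

Result: 558545864083284007
Multiplications needed: 6 (6 lines after 7^1)

7^21 = 558545864083284007. Using exponentiation by squaring, this requires 6 multiplications. The key idea: if the exponent is even, square the half-power; if odd, multiply by the base once.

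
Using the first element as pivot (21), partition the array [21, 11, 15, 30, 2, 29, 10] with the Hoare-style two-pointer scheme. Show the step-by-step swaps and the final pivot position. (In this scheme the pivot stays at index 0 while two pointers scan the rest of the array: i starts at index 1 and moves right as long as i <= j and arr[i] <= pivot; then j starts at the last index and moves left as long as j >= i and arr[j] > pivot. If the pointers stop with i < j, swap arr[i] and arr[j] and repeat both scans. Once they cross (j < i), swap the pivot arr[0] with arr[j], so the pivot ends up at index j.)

Hoare-style two-pointer partition with pivot = 21:

Initial array: [21, 11, 15, 30, 2, 29, 10]

Pointers start at i = 1, j = 6.
i stops at index 3 (arr[3]=30 > 21), j stops at index 6 (arr[6]=10 <= 21): swap arr[3] and arr[6], array becomes [21, 11, 15, 10, 2, 29, 30]
i ends at 5, j ends at 4: the pointers have crossed (j < i), so scanning stops.

Swap pivot arr[0] with arr[4] to place pivot at position 4: [2, 11, 15, 10, 21, 29, 30]
Pivot position: 4

After partitioning with pivot 21, the array becomes [2, 11, 15, 10, 21, 29, 30]. The pivot is placed at index 4. All elements to the left of the pivot are <= 21, and all elements to the right are > 21.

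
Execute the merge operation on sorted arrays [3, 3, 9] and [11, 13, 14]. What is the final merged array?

Merging process:

Compare 3 vs 11: take 3 from left. Merged: [3]
Compare 3 vs 11: take 3 from left. Merged: [3, 3]
Compare 9 vs 11: take 9 from left. Merged: [3, 3, 9]
Append remaining from right: [11, 13, 14]. Merged: [3, 3, 9, 11, 13, 14]

Final merged array: [3, 3, 9, 11, 13, 14]
Total comparisons: 3

The merged array is [3, 3, 9, 11, 13, 14], requiring 3 comparisons. The merge step runs in O(n) time where n is the total number of elements.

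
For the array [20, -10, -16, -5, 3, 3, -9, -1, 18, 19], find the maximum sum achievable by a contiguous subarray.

Using Kadane's algorithm on [20, -10, -16, -5, 3, 3, -9, -1, 18, 19]:

Scanning through the array:
Position 1 (value -10): max_ending_here = 10, max_so_far = 20
Position 2 (value -16): max_ending_here = -6, max_so_far = 20
Position 3 (value -5): max_ending_here = -5, max_so_far = 20
Position 4 (value 3): max_ending_here = 3, max_so_far = 20
Position 5 (value 3): max_ending_here = 6, max_so_far = 20
Position 6 (value -9): max_ending_here = -3, max_so_far = 20
Position 7 (value -1): max_ending_here = -1, max_so_far = 20
Position 8 (value 18): max_ending_here = 18, max_so_far = 20
Position 9 (value 19): max_ending_here = 37, max_so_far = 37

Maximum subarray: [18, 19]
Maximum sum: 37

The maximum subarray is [18, 19] with sum 37. This subarray runs from index 8 to index 9.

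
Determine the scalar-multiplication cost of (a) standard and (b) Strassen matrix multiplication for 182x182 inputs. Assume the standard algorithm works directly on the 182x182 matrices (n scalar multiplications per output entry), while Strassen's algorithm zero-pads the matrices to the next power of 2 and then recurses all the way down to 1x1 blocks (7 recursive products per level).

Matrix multiplication for 182x182 matrices:

Strassen's algorithm requires power-of-2 dimensions. Pad 182x182 to 256x256 (next power of 2).

Standard algorithm: 182^3 = 6028568 multiplications
Strassen's algorithm: 7^(log2(256)) = 7^8 = 5764801 multiplications
Savings: 6028568 - 5764801 = 263767 multiplications

Standard: 6028568 multiplications (182^3). Strassen: 5764801 multiplications (7^8, after padding to 256x256). Strassen reduces 8 recursive multiplications to 7 at each level.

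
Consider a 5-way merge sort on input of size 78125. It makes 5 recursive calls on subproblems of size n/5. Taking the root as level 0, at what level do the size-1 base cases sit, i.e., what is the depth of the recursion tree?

For divide and conquer with division factor 5:

Problem sizes at each level:
Level 0: 78125
Level 1: 15625
Level 2: 3125
Level 3: 625
Level 4: 125
Level 5: 25
Level 6: 5
Level 7: 1

The root is level 0 and the size-1 base case is level 7 (the tree spans levels 0 through 7, i.e. 8 levels counting the root), so the depth is the number of divisions: log_5(78125) = 7

The recursion tree depth is log_5(78125) = 7. At each level, the problem size is divided by 5, so it takes 7 divisions to reduce to a base case of size 1. The algorithm makes 5 recursive calls at each level.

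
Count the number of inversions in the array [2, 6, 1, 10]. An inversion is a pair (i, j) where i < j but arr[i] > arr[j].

Finding inversions in [2, 6, 1, 10]:

(0, 2): arr[0]=2 > arr[2]=1
(1, 2): arr[1]=6 > arr[2]=1

Total inversions: 2

The array has 2 inversion(s): (0,2), (1,2). Each pair (i,j) satisfies i < j and arr[i] > arr[j].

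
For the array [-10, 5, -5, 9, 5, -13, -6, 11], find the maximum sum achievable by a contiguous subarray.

Using Kadane's algorithm on [-10, 5, -5, 9, 5, -13, -6, 11]:

Scanning through the array:
Position 1 (value 5): max_ending_here = 5, max_so_far = 5
Position 2 (value -5): max_ending_here = 0, max_so_far = 5
Position 3 (value 9): max_ending_here = 9, max_so_far = 9
Position 4 (value 5): max_ending_here = 14, max_so_far = 14
Position 5 (value -13): max_ending_here = 1, max_so_far = 14
Position 6 (value -6): max_ending_here = -5, max_so_far = 14
Position 7 (value 11): max_ending_here = 11, max_so_far = 14

Maximum subarray: [5, -5, 9, 5]
Maximum sum: 14

The maximum subarray is [5, -5, 9, 5] with sum 14. This subarray runs from index 1 to index 4.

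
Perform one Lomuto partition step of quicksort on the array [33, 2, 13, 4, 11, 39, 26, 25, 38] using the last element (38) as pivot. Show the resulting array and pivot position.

Lomuto partition with pivot = 38:

Initial array: [33, 2, 13, 4, 11, 39, 26, 25, 38]

arr[0]=33 <= 38: swap with position 0, array becomes [33, 2, 13, 4, 11, 39, 26, 25, 38]
arr[1]=2 <= 38: swap with position 1, array becomes [33, 2, 13, 4, 11, 39, 26, 25, 38]
arr[2]=13 <= 38: swap with position 2, array becomes [33, 2, 13, 4, 11, 39, 26, 25, 38]
arr[3]=4 <= 38: swap with position 3, array becomes [33, 2, 13, 4, 11, 39, 26, 25, 38]
arr[4]=11 <= 38: swap with position 4, array becomes [33, 2, 13, 4, 11, 39, 26, 25, 38]
arr[5]=39 > 38: no swap
arr[6]=26 <= 38: swap with position 5, array becomes [33, 2, 13, 4, 11, 26, 39, 25, 38]
arr[7]=25 <= 38: swap with position 6, array becomes [33, 2, 13, 4, 11, 26, 25, 39, 38]

Place pivot at position 7: [33, 2, 13, 4, 11, 26, 25, 38, 39]
Pivot position: 7

After partitioning with pivot 38, the array becomes [33, 2, 13, 4, 11, 26, 25, 38, 39]. The pivot is placed at index 7. All elements to the left of the pivot are <= 38, and all elements to the right are > 38.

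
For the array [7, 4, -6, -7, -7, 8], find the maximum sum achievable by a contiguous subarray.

Using Kadane's algorithm on [7, 4, -6, -7, -7, 8]:

Scanning through the array:
Position 1 (value 4): max_ending_here = 11, max_so_far = 11
Position 2 (value -6): max_ending_here = 5, max_so_far = 11
Position 3 (value -7): max_ending_here = -2, max_so_far = 11
Position 4 (value -7): max_ending_here = -7, max_so_far = 11
Position 5 (value 8): max_ending_here = 8, max_so_far = 11

Maximum subarray: [7, 4]
Maximum sum: 11

The maximum subarray is [7, 4] with sum 11. This subarray runs from index 0 to index 1.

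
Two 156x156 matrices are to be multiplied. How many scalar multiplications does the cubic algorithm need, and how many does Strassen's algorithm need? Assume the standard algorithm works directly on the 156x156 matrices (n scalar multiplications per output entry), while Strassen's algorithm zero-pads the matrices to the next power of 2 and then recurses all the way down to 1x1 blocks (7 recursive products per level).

Matrix multiplication for 156x156 matrices:

Strassen's algorithm requires power-of-2 dimensions. Pad 156x156 to 256x256 (next power of 2).

Standard algorithm: 156^3 = 3796416 multiplications
Strassen's algorithm: 7^(log2(256)) = 7^8 = 5764801 multiplications
Difference: 3796416 - 5764801 = -1968385 (Strassen uses MORE here due to padding overhead — for small or just-over-power-of-2 n, padding can outweigh the per-level savings)

Standard: 3796416 multiplications (156^3). Strassen: 5764801 multiplications (7^8, after padding to 256x256). Strassen reduces 8 recursive multiplications to 7 at each level.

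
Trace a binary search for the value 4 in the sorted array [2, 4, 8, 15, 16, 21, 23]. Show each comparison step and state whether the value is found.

Binary search for 4 in [2, 4, 8, 15, 16, 21, 23]:

lo=0, hi=6, mid=3, arr[mid]=15 -> 15 > 4, search left half
lo=0, hi=2, mid=1, arr[mid]=4 -> Found target at index 1!

Binary search finds 4 at index 1 after 2 comparisons. The search repeatedly halves the search space by comparing with the middle element.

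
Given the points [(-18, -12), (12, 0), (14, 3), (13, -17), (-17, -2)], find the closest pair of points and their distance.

Computing all pairwise distances among 5 points:

d((-18, -12), (12, 0)) = 32.311
d((-18, -12), (14, 3)) = 35.3412
d((-18, -12), (13, -17)) = 31.4006
d((-18, -12), (-17, -2)) = 10.0499
d((12, 0), (14, 3)) = 3.6056 <-- minimum
d((12, 0), (13, -17)) = 17.0294
d((12, 0), (-17, -2)) = 29.0689
d((14, 3), (13, -17)) = 20.025
d((14, 3), (-17, -2)) = 31.4006
d((13, -17), (-17, -2)) = 33.541

Closest pair: (12, 0) and (14, 3) with distance 3.6056

The closest pair is (12, 0) and (14, 3) with Euclidean distance 3.6056. For 5 points, brute-force pairwise comparison is shown above. For large n, the divide-and-conquer algorithm (sort by x, recurse on halves, check the dividing strip) achieves O(n log n).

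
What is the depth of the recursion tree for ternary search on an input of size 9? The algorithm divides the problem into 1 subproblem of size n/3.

For divide and conquer with division factor 3:

Problem sizes at each level:
Level 0: 9
Level 1: 3
Level 2: 1

The root is level 0 and the size-1 base case is level 2 (the tree spans levels 0 through 2, i.e. 3 levels counting the root), so the depth is the number of divisions: log_3(9) = 2

The recursion tree depth is log_3(9) = 2. At each level, the problem size is divided by 3, so it takes 2 divisions to reduce to a base case of size 1. The algorithm makes 1 recursive call at each level.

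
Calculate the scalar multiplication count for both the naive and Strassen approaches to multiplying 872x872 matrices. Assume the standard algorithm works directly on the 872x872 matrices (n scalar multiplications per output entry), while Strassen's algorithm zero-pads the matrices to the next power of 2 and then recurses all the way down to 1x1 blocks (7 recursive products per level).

Matrix multiplication for 872x872 matrices:

Strassen's algorithm requires power-of-2 dimensions. Pad 872x872 to 1024x1024 (next power of 2).

Standard algorithm: 872^3 = 663054848 multiplications
Strassen's algorithm: 7^(log2(1024)) = 7^10 = 282475249 multiplications
Savings: 663054848 - 282475249 = 380579599 multiplications

Standard: 663054848 multiplications (872^3). Strassen: 282475249 multiplications (7^10, after padding to 1024x1024). Strassen reduces 8 recursive multiplications to 7 at each level.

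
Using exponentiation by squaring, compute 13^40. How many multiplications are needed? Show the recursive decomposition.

Computing 13^40 by squaring (build up from 13^1; each line after the first costs one multiplication):

13^1 = 13
13^2 = (13^1)^2 = 13^2 = 169
13^4 = (13^2)^2 = 169^2 = 28561
13^5 = 13 * 13^4 = 13 * 28561 = 371293
13^10 = (13^5)^2 = 371293^2 = 137858491849
13^20 = (13^10)^2 = 137858491849^2 = 19004963774880799438801
13^40 = (13^20)^2 = 19004963774880799438801^2 = 361188648084531445929920877641340156544317601

Result: 361188648084531445929920877641340156544317601
Multiplications needed: 6 (6 lines after 13^1)

13^40 = 361188648084531445929920877641340156544317601. Using exponentiation by squaring, this requires 6 multiplications. The key idea: if the exponent is even, square the half-power; if odd, multiply by the base once.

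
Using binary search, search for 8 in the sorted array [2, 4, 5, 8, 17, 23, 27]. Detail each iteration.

Binary search for 8 in [2, 4, 5, 8, 17, 23, 27]:

lo=0, hi=6, mid=3, arr[mid]=8 -> Found target at index 3!

Binary search finds 8 at index 3 after 1 comparisons. The search repeatedly halves the search space by comparing with the middle element.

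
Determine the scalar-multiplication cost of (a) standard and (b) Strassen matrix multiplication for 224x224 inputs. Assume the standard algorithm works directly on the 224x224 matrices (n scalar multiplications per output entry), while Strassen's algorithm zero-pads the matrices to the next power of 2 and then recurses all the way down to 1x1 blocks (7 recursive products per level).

Matrix multiplication for 224x224 matrices:

Strassen's algorithm requires power-of-2 dimensions. Pad 224x224 to 256x256 (next power of 2).

Standard algorithm: 224^3 = 11239424 multiplications
Strassen's algorithm: 7^(log2(256)) = 7^8 = 5764801 multiplications
Savings: 11239424 - 5764801 = 5474623 multiplications

Standard: 11239424 multiplications (224^3). Strassen: 5764801 multiplications (7^8, after padding to 256x256). Strassen reduces 8 recursive multiplications to 7 at each level.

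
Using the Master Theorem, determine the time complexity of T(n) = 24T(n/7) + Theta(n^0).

Master Theorem for T(n) = 24T(n/7) + O(n^0):

a = 24, b = 7, c = 0
log_b(a) = log_7(24) = 1.6332

Case 1: c = 0 < log_7(24) = 1.6332
T(n) = O(n^(log_7 24))

For T(n) = 24T(n/7) + O(n^0): log_7(24) = 1.6332. This is Case 1 of the Master Theorem (c < log_b(a), work dominated by leaves), giving O(n^(log_7 24)).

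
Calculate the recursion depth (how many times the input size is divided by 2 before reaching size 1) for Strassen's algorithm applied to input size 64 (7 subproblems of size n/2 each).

For divide and conquer with division factor 2:

Problem sizes at each level:
Level 0: 64
Level 1: 32
Level 2: 16
Level 3: 8
Level 4: 4
Level 5: 2
Level 6: 1

The root is level 0 and the size-1 base case is level 6 (the tree spans levels 0 through 6, i.e. 7 levels counting the root), so the depth is the number of divisions: log_2(64) = 6

The recursion tree depth is log_2(64) = 6. At each level, the problem size is divided by 2, so it takes 6 divisions to reduce to a base case of size 1. The algorithm makes 7 recursive calls at each level.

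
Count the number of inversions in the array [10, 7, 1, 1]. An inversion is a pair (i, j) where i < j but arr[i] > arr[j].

Finding inversions in [10, 7, 1, 1]:

(0, 1): arr[0]=10 > arr[1]=7
(0, 2): arr[0]=10 > arr[2]=1
(0, 3): arr[0]=10 > arr[3]=1
(1, 2): arr[1]=7 > arr[2]=1
(1, 3): arr[1]=7 > arr[3]=1

Total inversions: 5

The array has 5 inversion(s): (0,1), (0,2), (0,3), (1,2), (1,3). Each pair (i,j) satisfies i < j and arr[i] > arr[j].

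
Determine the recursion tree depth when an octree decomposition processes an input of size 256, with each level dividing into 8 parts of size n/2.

For divide and conquer with division factor 2:

Problem sizes at each level:
Level 0: 256
Level 1: 128
Level 2: 64
Level 3: 32
Level 4: 16
Level 5: 8
Level 6: 4
Level 7: 2
Level 8: 1

The root is level 0 and the size-1 base case is level 8 (the tree spans levels 0 through 8, i.e. 9 levels counting the root), so the depth is the number of divisions: log_2(256) = 8

The recursion tree depth is log_2(256) = 8. At each level, the problem size is divided by 2, so it takes 8 divisions to reduce to a base case of size 1. The algorithm makes 8 recursive calls at each level.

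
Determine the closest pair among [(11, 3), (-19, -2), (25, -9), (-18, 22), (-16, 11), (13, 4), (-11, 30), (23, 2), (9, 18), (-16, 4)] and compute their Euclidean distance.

Computing all pairwise distances among 10 points:

d((11, 3), (-19, -2)) = 30.4138
d((11, 3), (25, -9)) = 18.4391
d((11, 3), (-18, 22)) = 34.6699
d((11, 3), (-16, 11)) = 28.1603
d((11, 3), (13, 4)) = 2.2361 <-- minimum
d((11, 3), (-11, 30)) = 34.8281
d((11, 3), (23, 2)) = 12.0416
d((11, 3), (9, 18)) = 15.1327
d((11, 3), (-16, 4)) = 27.0185
d((-19, -2), (25, -9)) = 44.5533
d((-19, -2), (-18, 22)) = 24.0208
d((-19, -2), (-16, 11)) = 13.3417
d((-19, -2), (13, 4)) = 32.5576
d((-19, -2), (-11, 30)) = 32.9848
d((-19, -2), (23, 2)) = 42.19
d((-19, -2), (9, 18)) = 34.4093
d((-19, -2), (-16, 4)) = 6.7082
d((25, -9), (-18, 22)) = 53.0094
d((25, -9), (-16, 11)) = 45.618
d((25, -9), (13, 4)) = 17.6918
d((25, -9), (-11, 30)) = 53.0754
d((25, -9), (23, 2)) = 11.1803
d((25, -9), (9, 18)) = 31.3847
d((25, -9), (-16, 4)) = 43.0116
d((-18, 22), (-16, 11)) = 11.1803
d((-18, 22), (13, 4)) = 35.8469
d((-18, 22), (-11, 30)) = 10.6301
d((-18, 22), (23, 2)) = 45.618
d((-18, 22), (9, 18)) = 27.2947
d((-18, 22), (-16, 4)) = 18.1108
d((-16, 11), (13, 4)) = 29.8329
d((-16, 11), (-11, 30)) = 19.6469
d((-16, 11), (23, 2)) = 40.025
d((-16, 11), (9, 18)) = 25.9615
d((-16, 11), (-16, 4)) = 7.0
d((13, 4), (-11, 30)) = 35.3836
d((13, 4), (23, 2)) = 10.198
d((13, 4), (9, 18)) = 14.5602
d((13, 4), (-16, 4)) = 29.0
d((-11, 30), (23, 2)) = 44.0454
d((-11, 30), (9, 18)) = 23.3238
d((-11, 30), (-16, 4)) = 26.4764
d((23, 2), (9, 18)) = 21.2603
d((23, 2), (-16, 4)) = 39.0512
d((9, 18), (-16, 4)) = 28.6531

Closest pair: (11, 3) and (13, 4) with distance 2.2361

The closest pair is (11, 3) and (13, 4) with Euclidean distance 2.2361. For 10 points, brute-force pairwise comparison is shown above. For large n, the divide-and-conquer algorithm (sort by x, recurse on halves, check the dividing strip) achieves O(n log n).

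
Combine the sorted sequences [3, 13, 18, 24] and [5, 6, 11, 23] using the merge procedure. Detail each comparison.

Merging process:

Compare 3 vs 5: take 3 from left. Merged: [3]
Compare 13 vs 5: take 5 from right. Merged: [3, 5]
Compare 13 vs 6: take 6 from right. Merged: [3, 5, 6]
Compare 13 vs 11: take 11 from right. Merged: [3, 5, 6, 11]
Compare 13 vs 23: take 13 from left. Merged: [3, 5, 6, 11, 13]
Compare 18 vs 23: take 18 from left. Merged: [3, 5, 6, 11, 13, 18]
Compare 24 vs 23: take 23 from right. Merged: [3, 5, 6, 11, 13, 18, 23]
Append remaining from left: [24]. Merged: [3, 5, 6, 11, 13, 18, 23, 24]

Final merged array: [3, 5, 6, 11, 13, 18, 23, 24]
Total comparisons: 7

The merged array is [3, 5, 6, 11, 13, 18, 23, 24], requiring 7 comparisons. The merge step runs in O(n) time where n is the total number of elements.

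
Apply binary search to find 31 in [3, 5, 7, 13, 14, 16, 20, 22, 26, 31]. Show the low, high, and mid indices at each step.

Binary search for 31 in [3, 5, 7, 13, 14, 16, 20, 22, 26, 31]:

lo=0, hi=9, mid=4, arr[mid]=14 -> 14 < 31, search right half
lo=5, hi=9, mid=7, arr[mid]=22 -> 22 < 31, search right half
lo=8, hi=9, mid=8, arr[mid]=26 -> 26 < 31, search right half
lo=9, hi=9, mid=9, arr[mid]=31 -> Found target at index 9!

Binary search finds 31 at index 9 after 4 comparisons. The search repeatedly halves the search space by comparing with the middle element.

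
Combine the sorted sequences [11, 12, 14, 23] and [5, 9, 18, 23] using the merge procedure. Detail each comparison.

Merging process:

Compare 11 vs 5: take 5 from right. Merged: [5]
Compare 11 vs 9: take 9 from right. Merged: [5, 9]
Compare 11 vs 18: take 11 from left. Merged: [5, 9, 11]
Compare 12 vs 18: take 12 from left. Merged: [5, 9, 11, 12]
Compare 14 vs 18: take 14 from left. Merged: [5, 9, 11, 12, 14]
Compare 23 vs 18: take 18 from right. Merged: [5, 9, 11, 12, 14, 18]
Compare 23 vs 23: take 23 from left. Merged: [5, 9, 11, 12, 14, 18, 23]
Append remaining from right: [23]. Merged: [5, 9, 11, 12, 14, 18, 23, 23]

Final merged array: [5, 9, 11, 12, 14, 18, 23, 23]
Total comparisons: 7

The merged array is [5, 9, 11, 12, 14, 18, 23, 23], requiring 7 comparisons. The merge step runs in O(n) time where n is the total number of elements.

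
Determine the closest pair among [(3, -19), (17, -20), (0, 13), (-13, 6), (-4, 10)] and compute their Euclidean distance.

Computing all pairwise distances among 5 points:

d((3, -19), (17, -20)) = 14.0357
d((3, -19), (0, 13)) = 32.1403
d((3, -19), (-13, 6)) = 29.6816
d((3, -19), (-4, 10)) = 29.8329
d((17, -20), (0, 13)) = 37.1214
d((17, -20), (-13, 6)) = 39.6989
d((17, -20), (-4, 10)) = 36.6197
d((0, 13), (-13, 6)) = 14.7648
d((0, 13), (-4, 10)) = 5.0 <-- minimum
d((-13, 6), (-4, 10)) = 9.8489

Closest pair: (0, 13) and (-4, 10) with distance 5.0

The closest pair is (0, 13) and (-4, 10) with Euclidean distance 5.0. For 5 points, brute-force pairwise comparison is shown above. For large n, the divide-and-conquer algorithm (sort by x, recurse on halves, check the dividing strip) achieves O(n log n).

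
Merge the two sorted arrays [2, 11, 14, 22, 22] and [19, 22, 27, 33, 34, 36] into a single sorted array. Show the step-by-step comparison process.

Merging process:

Compare 2 vs 19: take 2 from left. Merged: [2]
Compare 11 vs 19: take 11 from left. Merged: [2, 11]
Compare 14 vs 19: take 14 from left. Merged: [2, 11, 14]
Compare 22 vs 19: take 19 from right. Merged: [2, 11, 14, 19]
Compare 22 vs 22: take 22 from left. Merged: [2, 11, 14, 19, 22]
Compare 22 vs 22: take 22 from left. Merged: [2, 11, 14, 19, 22, 22]
Append remaining from right: [22, 27, 33, 34, 36]. Merged: [2, 11, 14, 19, 22, 22, 22, 27, 33, 34, 36]

Final merged array: [2, 11, 14, 19, 22, 22, 22, 27, 33, 34, 36]
Total comparisons: 6

The merged array is [2, 11, 14, 19, 22, 22, 22, 27, 33, 34, 36], requiring 6 comparisons. The merge step runs in O(n) time where n is the total number of elements.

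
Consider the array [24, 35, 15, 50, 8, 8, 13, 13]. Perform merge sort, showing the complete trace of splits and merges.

Merge sort trace:

Split: [24, 35, 15, 50, 8, 8, 13, 13] -> [24, 35, 15, 50] and [8, 8, 13, 13]
  Split: [24, 35, 15, 50] -> [24, 35] and [15, 50]
    Split: [24, 35] -> [24] and [35]
    Merge: [24] + [35] -> [24, 35]
    Split: [15, 50] -> [15] and [50]
    Merge: [15] + [50] -> [15, 50]
  Merge: [24, 35] + [15, 50] -> [15, 24, 35, 50]
  Split: [8, 8, 13, 13] -> [8, 8] and [13, 13]
    Split: [8, 8] -> [8] and [8]
    Merge: [8] + [8] -> [8, 8]
    Split: [13, 13] -> [13] and [13]
    Merge: [13] + [13] -> [13, 13]
  Merge: [8, 8] + [13, 13] -> [8, 8, 13, 13]
Merge: [15, 24, 35, 50] + [8, 8, 13, 13] -> [8, 8, 13, 13, 15, 24, 35, 50]

Final sorted array: [8, 8, 13, 13, 15, 24, 35, 50]

The merge sort proceeds by recursively splitting the array and merging sorted halves.
After all merges, the sorted array is [8, 8, 13, 13, 15, 24, 35, 50].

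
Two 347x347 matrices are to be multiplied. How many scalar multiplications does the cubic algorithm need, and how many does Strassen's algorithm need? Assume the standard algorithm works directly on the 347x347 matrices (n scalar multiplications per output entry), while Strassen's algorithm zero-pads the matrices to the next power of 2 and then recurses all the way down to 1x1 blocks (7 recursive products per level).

Matrix multiplication for 347x347 matrices:

Strassen's algorithm requires power-of-2 dimensions. Pad 347x347 to 512x512 (next power of 2).

Standard algorithm: 347^3 = 41781923 multiplications
Strassen's algorithm: 7^(log2(512)) = 7^9 = 40353607 multiplications
Savings: 41781923 - 40353607 = 1428316 multiplications

Standard: 41781923 multiplications (347^3). Strassen: 40353607 multiplications (7^9, after padding to 512x512). Strassen reduces 8 recursive multiplications to 7 at each level.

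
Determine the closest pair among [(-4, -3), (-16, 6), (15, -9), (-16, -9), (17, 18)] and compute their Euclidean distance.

Computing all pairwise distances among 5 points:

d((-4, -3), (-16, 6)) = 15.0
d((-4, -3), (15, -9)) = 19.9249
d((-4, -3), (-16, -9)) = 13.4164 <-- minimum
d((-4, -3), (17, 18)) = 29.6985
d((-16, 6), (15, -9)) = 34.4384
d((-16, 6), (-16, -9)) = 15.0
d((-16, 6), (17, 18)) = 35.1141
d((15, -9), (-16, -9)) = 31.0
d((15, -9), (17, 18)) = 27.074
d((-16, -9), (17, 18)) = 42.638

Closest pair: (-4, -3) and (-16, -9) with distance 13.4164

The closest pair is (-4, -3) and (-16, -9) with Euclidean distance 13.4164. For 5 points, brute-force pairwise comparison is shown above. For large n, the divide-and-conquer algorithm (sort by x, recurse on halves, check the dividing strip) achieves O(n log n).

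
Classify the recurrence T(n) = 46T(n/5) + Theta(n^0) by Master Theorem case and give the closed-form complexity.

Master Theorem for T(n) = 46T(n/5) + O(n^0):

a = 46, b = 5, c = 0
log_b(a) = log_5(46) = 2.3789

Case 1: c = 0 < log_5(46) = 2.3789
T(n) = O(n^(log_5 46))

For T(n) = 46T(n/5) + O(n^0): log_5(46) = 2.3789. This is Case 1 of the Master Theorem (c < log_b(a), work dominated by leaves), giving O(n^(log_5 46)).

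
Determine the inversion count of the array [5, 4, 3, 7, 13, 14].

Finding inversions in [5, 4, 3, 7, 13, 14]:

(0, 1): arr[0]=5 > arr[1]=4
(0, 2): arr[0]=5 > arr[2]=3
(1, 2): arr[1]=4 > arr[2]=3

Total inversions: 3

The array has 3 inversion(s): (0,1), (0,2), (1,2). Each pair (i,j) satisfies i < j and arr[i] > arr[j].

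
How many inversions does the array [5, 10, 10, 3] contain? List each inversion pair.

Finding inversions in [5, 10, 10, 3]:

(0, 3): arr[0]=5 > arr[3]=3
(1, 3): arr[1]=10 > arr[3]=3
(2, 3): arr[2]=10 > arr[3]=3

Total inversions: 3

The array has 3 inversion(s): (0,3), (1,3), (2,3). Each pair (i,j) satisfies i < j and arr[i] > arr[j].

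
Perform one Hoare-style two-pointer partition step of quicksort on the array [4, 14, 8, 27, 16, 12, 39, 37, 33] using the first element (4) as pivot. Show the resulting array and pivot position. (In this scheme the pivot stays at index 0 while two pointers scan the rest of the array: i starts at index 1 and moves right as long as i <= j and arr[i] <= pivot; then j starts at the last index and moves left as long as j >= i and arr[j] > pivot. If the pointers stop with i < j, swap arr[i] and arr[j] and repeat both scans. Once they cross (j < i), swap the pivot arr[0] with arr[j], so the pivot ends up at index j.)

Hoare-style two-pointer partition with pivot = 4:

Initial array: [4, 14, 8, 27, 16, 12, 39, 37, 33]

Pointers start at i = 1, j = 8.
i ends at 1, j ends at 0: the pointers have crossed (j < i), so scanning stops.

j = 0, so swapping arr[0] with arr[j] leaves the pivot at position 0: [4, 14, 8, 27, 16, 12, 39, 37, 33]
Pivot position: 0

After partitioning with pivot 4, the array becomes [4, 14, 8, 27, 16, 12, 39, 37, 33]. The pivot is placed at index 0. All elements to the left of the pivot are <= 4, and all elements to the right are > 4.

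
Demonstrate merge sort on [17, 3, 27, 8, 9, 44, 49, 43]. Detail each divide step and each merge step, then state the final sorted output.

Merge sort trace:

Split: [17, 3, 27, 8, 9, 44, 49, 43] -> [17, 3, 27, 8] and [9, 44, 49, 43]
  Split: [17, 3, 27, 8] -> [17, 3] and [27, 8]
    Split: [17, 3] -> [17] and [3]
    Merge: [17] + [3] -> [3, 17]
    Split: [27, 8] -> [27] and [8]
    Merge: [27] + [8] -> [8, 27]
  Merge: [3, 17] + [8, 27] -> [3, 8, 17, 27]
  Split: [9, 44, 49, 43] -> [9, 44] and [49, 43]
    Split: [9, 44] -> [9] and [44]
    Merge: [9] + [44] -> [9, 44]
    Split: [49, 43] -> [49] and [43]
    Merge: [49] + [43] -> [43, 49]
  Merge: [9, 44] + [43, 49] -> [9, 43, 44, 49]
Merge: [3, 8, 17, 27] + [9, 43, 44, 49] -> [3, 8, 9, 17, 27, 43, 44, 49]

Final sorted array: [3, 8, 9, 17, 27, 43, 44, 49]

The merge sort proceeds by recursively splitting the array and merging sorted halves.
After all merges, the sorted array is [3, 8, 9, 17, 27, 43, 44, 49].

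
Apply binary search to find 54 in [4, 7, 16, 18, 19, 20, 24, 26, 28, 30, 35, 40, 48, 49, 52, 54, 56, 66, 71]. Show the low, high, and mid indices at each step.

Binary search for 54 in [4, 7, 16, 18, 19, 20, 24, 26, 28, 30, 35, 40, 48, 49, 52, 54, 56, 66, 71]:

lo=0, hi=18, mid=9, arr[mid]=30 -> 30 < 54, search right half
lo=10, hi=18, mid=14, arr[mid]=52 -> 52 < 54, search right half
lo=15, hi=18, mid=16, arr[mid]=56 -> 56 > 54, search left half
lo=15, hi=15, mid=15, arr[mid]=54 -> Found target at index 15!

Binary search finds 54 at index 15 after 4 comparisons. The search repeatedly halves the search space by comparing with the middle element.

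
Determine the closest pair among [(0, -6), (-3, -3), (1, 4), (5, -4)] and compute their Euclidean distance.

Computing all pairwise distances among 4 points:

d((0, -6), (-3, -3)) = 4.2426 <-- minimum
d((0, -6), (1, 4)) = 10.0499
d((0, -6), (5, -4)) = 5.3852
d((-3, -3), (1, 4)) = 8.0623
d((-3, -3), (5, -4)) = 8.0623
d((1, 4), (5, -4)) = 8.9443

Closest pair: (0, -6) and (-3, -3) with distance 4.2426

The closest pair is (0, -6) and (-3, -3) with Euclidean distance 4.2426. For 4 points, brute-force pairwise comparison is shown above. For large n, the divide-and-conquer algorithm (sort by x, recurse on halves, check the dividing strip) achieves O(n log n).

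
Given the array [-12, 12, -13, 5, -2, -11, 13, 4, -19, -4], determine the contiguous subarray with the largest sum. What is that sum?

Using Kadane's algorithm on [-12, 12, -13, 5, -2, -11, 13, 4, -19, -4]:

Scanning through the array:
Position 1 (value 12): max_ending_here = 12, max_so_far = 12
Position 2 (value -13): max_ending_here = -1, max_so_far = 12
Position 3 (value 5): max_ending_here = 5, max_so_far = 12
Position 4 (value -2): max_ending_here = 3, max_so_far = 12
Position 5 (value -11): max_ending_here = -8, max_so_far = 12
Position 6 (value 13): max_ending_here = 13, max_so_far = 13
Position 7 (value 4): max_ending_here = 17, max_so_far = 17
Position 8 (value -19): max_ending_here = -2, max_so_far = 17
Position 9 (value -4): max_ending_here = -4, max_so_far = 17

Maximum subarray: [13, 4]
Maximum sum: 17

The maximum subarray is [13, 4] with sum 17. This subarray runs from index 6 to index 7.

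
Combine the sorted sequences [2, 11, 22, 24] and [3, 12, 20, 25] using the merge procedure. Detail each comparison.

Merging process:

Compare 2 vs 3: take 2 from left. Merged: [2]
Compare 11 vs 3: take 3 from right. Merged: [2, 3]
Compare 11 vs 12: take 11 from left. Merged: [2, 3, 11]
Compare 22 vs 12: take 12 from right. Merged: [2, 3, 11, 12]
Compare 22 vs 20: take 20 from right. Merged: [2, 3, 11, 12, 20]
Compare 22 vs 25: take 22 from left. Merged: [2, 3, 11, 12, 20, 22]
Compare 24 vs 25: take 24 from left. Merged: [2, 3, 11, 12, 20, 22, 24]
Append remaining from right: [25]. Merged: [2, 3, 11, 12, 20, 22, 24, 25]

Final merged array: [2, 3, 11, 12, 20, 22, 24, 25]
Total comparisons: 7

The merged array is [2, 3, 11, 12, 20, 22, 24, 25], requiring 7 comparisons. The merge step runs in O(n) time where n is the total number of elements.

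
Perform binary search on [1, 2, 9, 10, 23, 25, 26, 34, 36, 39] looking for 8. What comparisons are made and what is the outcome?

Binary search for 8 in [1, 2, 9, 10, 23, 25, 26, 34, 36, 39]:

lo=0, hi=9, mid=4, arr[mid]=23 -> 23 > 8, search left half
lo=0, hi=3, mid=1, arr[mid]=2 -> 2 < 8, search right half
lo=2, hi=3, mid=2, arr[mid]=9 -> 9 > 8, search left half
lo=2 > hi=1, target 8 not found

Binary search determines that 8 is not in the array after 3 comparisons. The search space was exhausted without finding the target.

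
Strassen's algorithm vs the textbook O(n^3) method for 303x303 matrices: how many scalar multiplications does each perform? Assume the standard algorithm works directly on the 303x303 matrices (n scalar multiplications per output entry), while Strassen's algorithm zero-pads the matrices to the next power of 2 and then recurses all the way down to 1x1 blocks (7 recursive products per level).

Matrix multiplication for 303x303 matrices:

Strassen's algorithm requires power-of-2 dimensions. Pad 303x303 to 512x512 (next power of 2).

Standard algorithm: 303^3 = 27818127 multiplications
Strassen's algorithm: 7^(log2(512)) = 7^9 = 40353607 multiplications
Difference: 27818127 - 40353607 = -12535480 (Strassen uses MORE here due to padding overhead — for small or just-over-power-of-2 n, padding can outweigh the per-level savings)

Standard: 27818127 multiplications (303^3). Strassen: 40353607 multiplications (7^9, after padding to 512x512). Strassen reduces 8 recursive multiplications to 7 at each level.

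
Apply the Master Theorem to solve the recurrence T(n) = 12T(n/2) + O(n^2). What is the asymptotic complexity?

Master Theorem for T(n) = 12T(n/2) + O(n^2):

a = 12, b = 2, c = 2
log_b(a) = log_2(12) = 3.5850

Case 1: c = 2 < log_2(12) = 3.5850
T(n) = O(n^(log_2 12))

For T(n) = 12T(n/2) + O(n^2): log_2(12) = 3.5850. This is Case 1 of the Master Theorem (c < log_b(a), work dominated by leaves), giving O(n^(log_2 12)).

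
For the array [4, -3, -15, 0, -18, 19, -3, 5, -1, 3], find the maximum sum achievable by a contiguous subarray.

Using Kadane's algorithm on [4, -3, -15, 0, -18, 19, -3, 5, -1, 3]:

Scanning through the array:
Position 1 (value -3): max_ending_here = 1, max_so_far = 4
Position 2 (value -15): max_ending_here = -14, max_so_far = 4
Position 3 (value 0): max_ending_here = 0, max_so_far = 4
Position 4 (value -18): max_ending_here = -18, max_so_far = 4
Position 5 (value 19): max_ending_here = 19, max_so_far = 19
Position 6 (value -3): max_ending_here = 16, max_so_far = 19
Position 7 (value 5): max_ending_here = 21, max_so_far = 21
Position 8 (value -1): max_ending_here = 20, max_so_far = 21
Position 9 (value 3): max_ending_here = 23, max_so_far = 23

Maximum subarray: [19, -3, 5, -1, 3]
Maximum sum: 23

The maximum subarray is [19, -3, 5, -1, 3] with sum 23. This subarray runs from index 5 to index 9.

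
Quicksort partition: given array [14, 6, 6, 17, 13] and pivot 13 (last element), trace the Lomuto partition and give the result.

Lomuto partition with pivot = 13:

Initial array: [14, 6, 6, 17, 13]

arr[0]=14 > 13: no swap
arr[1]=6 <= 13: swap with position 0, array becomes [6, 14, 6, 17, 13]
arr[2]=6 <= 13: swap with position 1, array becomes [6, 6, 14, 17, 13]
arr[3]=17 > 13: no swap

Place pivot at position 2: [6, 6, 13, 17, 14]
Pivot position: 2

After partitioning with pivot 13, the array becomes [6, 6, 13, 17, 14]. The pivot is placed at index 2. All elements to the left of the pivot are <= 13, and all elements to the right are > 13.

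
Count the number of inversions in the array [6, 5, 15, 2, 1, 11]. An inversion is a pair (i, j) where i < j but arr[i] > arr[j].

Finding inversions in [6, 5, 15, 2, 1, 11]:

(0, 1): arr[0]=6 > arr[1]=5
(0, 3): arr[0]=6 > arr[3]=2
(0, 4): arr[0]=6 > arr[4]=1
(1, 3): arr[1]=5 > arr[3]=2
(1, 4): arr[1]=5 > arr[4]=1
(2, 3): arr[2]=15 > arr[3]=2
(2, 4): arr[2]=15 > arr[4]=1
(2, 5): arr[2]=15 > arr[5]=11
(3, 4): arr[3]=2 > arr[4]=1

Total inversions: 9

The array has 9 inversion(s): (0,1), (0,3), (0,4), (1,3), (1,4), (2,3), (2,4), (2,5), (3,4). Each pair (i,j) satisfies i < j and arr[i] > arr[j].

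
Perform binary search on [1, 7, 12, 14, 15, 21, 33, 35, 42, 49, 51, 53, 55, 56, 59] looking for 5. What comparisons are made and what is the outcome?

Binary search for 5 in [1, 7, 12, 14, 15, 21, 33, 35, 42, 49, 51, 53, 55, 56, 59]:

lo=0, hi=14, mid=7, arr[mid]=35 -> 35 > 5, search left half
lo=0, hi=6, mid=3, arr[mid]=14 -> 14 > 5, search left half
lo=0, hi=2, mid=1, arr[mid]=7 -> 7 > 5, search left half
lo=0, hi=0, mid=0, arr[mid]=1 -> 1 < 5, search right half
lo=1 > hi=0, target 5 not found

Binary search determines that 5 is not in the array after 4 comparisons. The search space was exhausted without finding the target.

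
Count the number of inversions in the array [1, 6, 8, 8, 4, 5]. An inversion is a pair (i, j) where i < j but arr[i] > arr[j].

Finding inversions in [1, 6, 8, 8, 4, 5]:

(1, 4): arr[1]=6 > arr[4]=4
(1, 5): arr[1]=6 > arr[5]=5
(2, 4): arr[2]=8 > arr[4]=4
(2, 5): arr[2]=8 > arr[5]=5
(3, 4): arr[3]=8 > arr[4]=4
(3, 5): arr[3]=8 > arr[5]=5

Total inversions: 6

The array has 6 inversion(s): (1,4), (1,5), (2,4), (2,5), (3,4), (3,5). Each pair (i,j) satisfies i < j and arr[i] > arr[j].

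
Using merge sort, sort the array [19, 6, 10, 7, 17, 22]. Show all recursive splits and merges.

Merge sort trace:

Split: [19, 6, 10, 7, 17, 22] -> [19, 6, 10] and [7, 17, 22]
  Split: [19, 6, 10] -> [19] and [6, 10]
    Split: [6, 10] -> [6] and [10]
    Merge: [6] + [10] -> [6, 10]
  Merge: [19] + [6, 10] -> [6, 10, 19]
  Split: [7, 17, 22] -> [7] and [17, 22]
    Split: [17, 22] -> [17] and [22]
    Merge: [17] + [22] -> [17, 22]
  Merge: [7] + [17, 22] -> [7, 17, 22]
Merge: [6, 10, 19] + [7, 17, 22] -> [6, 7, 10, 17, 19, 22]

Final sorted array: [6, 7, 10, 17, 19, 22]

The merge sort proceeds by recursively splitting the array and merging sorted halves.
After all merges, the sorted array is [6, 7, 10, 17, 19, 22].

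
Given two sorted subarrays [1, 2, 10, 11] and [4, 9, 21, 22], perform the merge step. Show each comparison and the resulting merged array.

Merging process:

Compare 1 vs 4: take 1 from left. Merged: [1]
Compare 2 vs 4: take 2 from left. Merged: [1, 2]
Compare 10 vs 4: take 4 from right. Merged: [1, 2, 4]
Compare 10 vs 9: take 9 from right. Merged: [1, 2, 4, 9]
Compare 10 vs 21: take 10 from left. Merged: [1, 2, 4, 9, 10]
Compare 11 vs 21: take 11 from left. Merged: [1, 2, 4, 9, 10, 11]
Append remaining from right: [21, 22]. Merged: [1, 2, 4, 9, 10, 11, 21, 22]

Final merged array: [1, 2, 4, 9, 10, 11, 21, 22]
Total comparisons: 6

The merged array is [1, 2, 4, 9, 10, 11, 21, 22], requiring 6 comparisons. The merge step runs in O(n) time where n is the total number of elements.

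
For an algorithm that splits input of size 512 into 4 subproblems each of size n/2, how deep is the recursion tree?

For divide and conquer with division factor 2:

Problem sizes at each level:
Level 0: 512
Level 1: 256
Level 2: 128
Level 3: 64
Level 4: 32
Level 5: 16
Level 6: 8
Level 7: 4
Level 8: 2
Level 9: 1

The root is level 0 and the size-1 base case is level 9 (the tree spans levels 0 through 9, i.e. 10 levels counting the root), so the depth is the number of divisions: log_2(512) = 9

The recursion tree depth is log_2(512) = 9. At each level, the problem size is divided by 2, so it takes 9 divisions to reduce to a base case of size 1. The algorithm makes 4 recursive calls at each level.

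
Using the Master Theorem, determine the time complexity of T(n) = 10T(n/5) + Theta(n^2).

Master Theorem for T(n) = 10T(n/5) + O(n^2):

a = 10, b = 5, c = 2
log_b(a) = log_5(10) = 1.4307

Case 3: c = 2 > log_5(10) = 1.4307
T(n) = O(n^2) = O(n^2)

For T(n) = 10T(n/5) + O(n^2): log_5(10) = 1.4307. This is Case 3 of the Master Theorem (c > log_b(a), work dominated by root), giving O(n^2).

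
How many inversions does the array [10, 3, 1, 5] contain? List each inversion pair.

Finding inversions in [10, 3, 1, 5]:

(0, 1): arr[0]=10 > arr[1]=3
(0, 2): arr[0]=10 > arr[2]=1
(0, 3): arr[0]=10 > arr[3]=5
(1, 2): arr[1]=3 > arr[2]=1

Total inversions: 4

The array has 4 inversion(s): (0,1), (0,2), (0,3), (1,2). Each pair (i,j) satisfies i < j and arr[i] > arr[j].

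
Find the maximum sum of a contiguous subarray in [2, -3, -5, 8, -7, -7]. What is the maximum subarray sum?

Using Kadane's algorithm on [2, -3, -5, 8, -7, -7]:

Scanning through the array:
Position 1 (value -3): max_ending_here = -1, max_so_far = 2
Position 2 (value -5): max_ending_here = -5, max_so_far = 2
Position 3 (value 8): max_ending_here = 8, max_so_far = 8
Position 4 (value -7): max_ending_here = 1, max_so_far = 8
Position 5 (value -7): max_ending_here = -6, max_so_far = 8

Maximum subarray: [8]
Maximum sum: 8

The maximum subarray is [8] with sum 8. This subarray runs from index 3 to index 3.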